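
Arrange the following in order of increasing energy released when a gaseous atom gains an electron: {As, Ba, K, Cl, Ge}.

Ba, K, As, Ge, Cl

Cl is in period 3, group 17; K is in period 4, group 1; Ge is in period 4, group 14; As is in period 4, group 15; Ba is in period 6, group 2.
Adding an electron releases more energy for atoms nearer the top right (short of the noble gases).
Here both period and group differ, so the two effects have to be weighed against each other.
K > Ba: the two effects oppose for this pair; the down-group effect wins (48 vs 14 kJ/mol).
As > K: As lies to the right of K in period 4, so the across-period effect alone puts As higher.
Ge > As: this pair runs against the simple trend — see the exception note.
Cl > Ge: both effects reinforce here, so Cl is clearly the higher of the two.
Note the exception: Ge has a higher electron affinity than As, contrary to the simple trend — adding an electron to As's half-filled 4p³ is unfavourable, so Ge (4p²) has the more exothermic EA.
Tabulated electron affinity (kJ/mol): Cl 349, K 48, Ge 119, As 78, Ba 14.
So from lowest to highest: Ba < K < As < Ge < Cl.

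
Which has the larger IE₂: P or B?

B

IE_2 is the cost of taking one more electron from the +1 cation: P⁺ still has 4 valence electrons; B⁺ still has 2 valence electrons.
All are still removing valence electrons, so compare the +1 ions as you would atoms: IE_2 generally rises across a period (higher Z_eff) and falls down a group (larger shell), subject to the usual subshell exceptions.
Valence configurations: P⁺ [Ne]3s²3p², B⁺ [He]2s².
Tabulated IE_2 (kJ/mol): P 1907, B 2427.
Overall IE_2 order: P < B.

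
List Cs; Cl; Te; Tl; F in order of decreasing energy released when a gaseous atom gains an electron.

F is in period 2, group 17; Cl is in period 3, group 17; Te is in period 5, group 16; Cs is in period 6, group 1; Tl is in period 6, group 13.
EA tends to increase across a period and decrease down a group, though the pattern is less regular than for IE or radius.
These span different periods and groups, so the two trends combine.
Cs > Tl: this pair runs against the simple trend — see the exception note.
Te > Cs: relative to Cs, both the across-period and down-group shifts push Te's electron affinity up.
F > Te: both effects reinforce here, so F is clearly the higher of the two.
Cl > F: this pair runs against the simple trend — see the exception note.
Note the exception: Cs has a higher electron affinity than Tl, contrary to the simple trend — Tl's ns²np¹ configuration gives only a small electron affinity — the sparsely filled np subshell binds an added electron weakly.
Note the exception: Cl has a higher electron affinity than F, contrary to the simple trend — F's small 2p subshell makes the incoming electron feel strong e⁻–e⁻ repulsion, so Cl actually releases more energy on gaining an electron.
Approximate values (kJ/mol): F 328, Cl 349, Te 190, Cs 46, Tl 19.
So from highest to lowest: Cl > F > Te > Cs > Tl.

Cl, F, Te, Cs, Tl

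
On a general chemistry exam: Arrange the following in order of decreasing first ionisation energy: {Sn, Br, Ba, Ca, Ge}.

Br > Ge > Sn > Ca > Ba

Ca is in period 4, group 2; Ge is in period 4, group 14; Br is in period 4, group 17; Sn is in period 5, group 14; Ba is in period 6, group 2.
Removing the outermost electron gets harder across a period and easier down a group.
Here both period and group differ, so the two effects have to be weighed against each other.
Ca > Ba: Ca sits above Ba in group 2, so the down-group effect alone puts Ca higher.
Sn > Ca: period and group pull opposite ways; the across-period shift dominates (709 vs 590 kJ/mol).
Ge > Sn: they share group 14; the group trend gives Ge the larger value.
Br > Ge: Br lies to the right of Ge in period 4, so the across-period effect alone puts Br higher.
Approximate values (kJ/mol): Ca 590, Ge 762, Br 1140, Sn 709, Ba 503.
So from highest to lowest: Br > Ge > Sn > Ca > Ba.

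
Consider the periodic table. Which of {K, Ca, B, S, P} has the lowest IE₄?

IE_4 is the cost of taking one more electron from the +3 cation: K³⁺ is already 2 electrons into the core; Ca³⁺ is already 1 electron into the core; B³⁺ is the bare [He] core; S³⁺ still has 3 valence electrons; P³⁺ still has 2 valence electrons.
Pulling an electron out of a noble-gas core costs far more than removing a remaining valence electron, so K, Ca and B sit at the high end of IE_4.
Valence configurations: S³⁺ [Ne]3s²3p¹, P³⁺ [Ne]3s².
S³⁺ loses a lone 3p electron whereas P³⁺ must break into a filled 3s² pair, so IE_4(P) > IE_4(S) even though S has the higher nuclear charge.
Approximate IE_4 values (kJ/mol): K 5877, Ca 6491, B 25026, S 4556, P 4964.
Overall IE_4 order: S < P < K < Ca < B.

S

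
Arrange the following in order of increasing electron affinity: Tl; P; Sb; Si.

Tl, P, Sb, Si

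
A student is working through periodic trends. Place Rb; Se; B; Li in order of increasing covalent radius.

B < Se < Li < Rb

Li is in period 2, group 1; B is in period 2, group 13; Se is in period 4, group 16; Rb is in period 5, group 1.
Atomic radius shrinks across a period as nuclear charge pulls the same shell inward, and grows down a group as new shells are added.
Neither a single period nor a single group — weigh both effects.
Se > B: the two effects oppose for this pair; the down-group effect wins (116 vs 85 pm).
Li > Se: the two effects oppose for this pair; the across-period effect wins (133 vs 116 pm).
Rb > Li: Rb sits below Li in group 1, so the down-group effect alone puts Rb larger.
For reference (pm): Li 133, B 85, Se 116, Rb 210.
So from smallest to largest: B < Se < Li < Rb.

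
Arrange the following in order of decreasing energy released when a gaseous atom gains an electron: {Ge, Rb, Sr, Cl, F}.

Cl > F > Ge > Rb > Sr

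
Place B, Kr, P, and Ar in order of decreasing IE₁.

Ar > Kr > P > B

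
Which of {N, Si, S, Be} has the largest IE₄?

Be

IE_4 is the cost of taking one more electron from the +3 cation: N³⁺ still has 2 valence electrons; Si³⁺ still has 1 valence electron; S³⁺ still has 3 valence electrons; Be³⁺ is already 1 electron into the core.
Breaking into a closed-shell core is much more expensive than removing a leftover valence electron — Be has the largest IE_4 here.
Valence configurations: N³⁺ [He]2s², Si³⁺ [Ne]3s¹, S³⁺ [Ne]3s²3p¹.
Approximate IE_4 values (kJ/mol): N 7475, Si 4356, S 4556, Be 21007.
So the fourth ionization energies run Si < S < N < Be.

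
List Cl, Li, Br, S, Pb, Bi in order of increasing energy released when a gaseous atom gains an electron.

Li is in period 2, group 1; S is in period 3, group 16; Cl is in period 3, group 17; Br is in period 4, group 17; Pb is in period 6, group 14; Bi is in period 6, group 15.
Adding an electron releases more energy for atoms nearer the top right (short of the noble gases).
Neither a single period nor a single group — weigh both effects.
Li > Pb: the two effects oppose for this pair; the down-group effect wins (60 vs 35 kJ/mol).
Bi > Li: the two effects oppose for this pair; the across-period effect wins (91 vs 60 kJ/mol).
S > Bi: relative to Bi, both the across-period and down-group shifts push S's electron affinity up.
Br > S: period and group pull opposite ways; the across-period shift dominates (325 vs 200 kJ/mol).
Cl > Br: Cl sits above Br in group 17, so the down-group effect alone puts Cl higher.
Tabulated electron affinity (kJ/mol): Li 60, S 200, Cl 349, Br 325, Pb 35, Bi 91.
So from lowest to highest: Pb < Li < Bi < S < Br < Cl.

Pb < Li < Bi < S < Br < Cl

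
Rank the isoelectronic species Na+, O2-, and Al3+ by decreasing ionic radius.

O2-, Na+, Al3+

All of these have 10 electrons, so size is governed by nuclear charge alone: the more protons, the stronger the pull on the same electron cloud, and the smaller the ion.
Nuclear charges: Al3+ (Z=13), Na+ (Z=11), O2- (Z=8).
Largest to smallest: O2- > Na+ > Al3+.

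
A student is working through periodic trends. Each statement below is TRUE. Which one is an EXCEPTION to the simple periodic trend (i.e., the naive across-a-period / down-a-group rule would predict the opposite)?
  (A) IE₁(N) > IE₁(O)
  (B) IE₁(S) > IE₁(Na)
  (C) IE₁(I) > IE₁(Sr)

The general trend: first ionization energy increases across a period and decreases down a group.
(A) N (period 2, group 15) vs O (period 2, group 16): the stated order contradicts the simple trend.
(B) S (period 3, group 16) vs Na (period 3, group 1): the stated order agrees with the simple trend.
(C) I (period 5, group 17) vs Sr (period 5, group 2): the stated order agrees with the simple trend.
The exception is (A): pairing an electron in O's 2p⁴ costs repulsion energy, so O ionizes more easily than half-filled N (2p³).

(A)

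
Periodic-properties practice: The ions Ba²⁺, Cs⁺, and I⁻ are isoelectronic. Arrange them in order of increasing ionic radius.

Ba²⁺ < Cs⁺ < I⁻

All of these have 54 electrons, so size is governed by nuclear charge alone: the more protons, the stronger the pull on the same electron cloud, and the smaller the ion.
Nuclear charges: Ba²⁺ (Z=56), Cs⁺ (Z=55), I⁻ (Z=53).
Smallest to largest: Ba²⁺ < Cs⁺ < I⁻.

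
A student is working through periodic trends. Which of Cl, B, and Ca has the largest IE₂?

B

IE_2 is the cost of taking one more electron from the +1 cation: Cl⁺ still has 6 valence electrons; B⁺ still has 2 valence electrons; Ca⁺ still has 1 valence electron.
All are still removing valence electrons, so compare the +1 ions as you would atoms: IE_2 generally rises across a period (higher Z_eff) and falls down a group (larger shell), subject to the usual subshell exceptions.
Valence configurations: Cl⁺ [Ne]3s²3p⁴, B⁺ [He]2s², Ca⁺ [Ar]4s¹.
Tabulated IE_2 (kJ/mol): Cl 2298, B 2427, Ca 1145.
Overall IE_2 order: Ca < Cl < B.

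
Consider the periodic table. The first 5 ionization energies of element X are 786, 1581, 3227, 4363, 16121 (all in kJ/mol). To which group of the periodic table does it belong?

Group 14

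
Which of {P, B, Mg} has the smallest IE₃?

P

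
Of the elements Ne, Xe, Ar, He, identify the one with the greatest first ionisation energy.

He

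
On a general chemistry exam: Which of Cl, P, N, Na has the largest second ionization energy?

After 1 electron has been removed, what remains? Cl⁺ still has 6 valence electrons; P⁺ still has 4 valence electrons; N⁺ still has 4 valence electrons; Na⁺ is the bare [Ne] core.
Breaking into a closed-shell core is much more expensive than removing a leftover valence electron — Na has the largest IE_2 here.
Valence configurations: Cl⁺ [Ne]3s²3p⁴, P⁺ [Ne]3s²3p², N⁺ [He]2s²2p².
Approximate IE_2 values (kJ/mol): Cl 2298, P 1907, N 2856, Na 4562.
Overall IE_2 order: P < Cl < N < Na.

Na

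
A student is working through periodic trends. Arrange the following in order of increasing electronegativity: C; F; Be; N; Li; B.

EN rises left→right (higher Z_eff, smaller atoms) and falls top→bottom (larger, more shielded atoms).
All lie in period 2, so electronegativity increases left to right.
So from lowest to highest: Li < Be < B < C < N < F.

Li < Be < B < C < N < F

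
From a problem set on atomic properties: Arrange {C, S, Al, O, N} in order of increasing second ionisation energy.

Al < S < C < N < O

Consider each +1 ion: C⁺ still has 3 valence electrons; S⁺ still has 5 valence electrons; Al⁺ still has 2 valence electrons; O⁺ still has 5 valence electrons; N⁺ still has 4 valence electrons.
All are still removing valence electrons, so compare the +1 ions as you would atoms: IE_2 generally rises across a period (higher Z_eff) and falls down a group (larger shell), subject to the usual subshell exceptions.
Valence configurations: C⁺ [He]2s²2p¹, S⁺ [Ne]3s²3p³, Al⁺ [Ne]3s², O⁺ [He]2s²2p³, N⁺ [He]2s²2p².
Tabulated IE_2 (kJ/mol): C 2353, S 2252, Al 1817, O 3388, N 2856.
Hence IE_2: Al < S < C < N < O.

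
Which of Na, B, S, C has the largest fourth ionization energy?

B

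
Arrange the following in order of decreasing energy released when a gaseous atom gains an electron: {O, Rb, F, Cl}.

Cl, F, O, Rb

O is in period 2, group 16; F is in period 2, group 17; Cl is in period 3, group 17; Rb is in period 5, group 1.
Electron affinity generally becomes more exothermic across a period toward the halogens and less exothermic down a group.
Here both period and group differ, so the two effects have to be weighed against each other.
O > Rb: both effects reinforce here, so O is clearly the higher of the two.
F > O: both are in period 2; the period trend gives F the larger value.
Cl > F: this pair runs against the simple trend — see the exception note.
Note the exception: Cl has a higher electron affinity than F, contrary to the simple trend — F's small 2p subshell makes the incoming electron feel strong e⁻–e⁻ repulsion, so Cl actually releases more energy on gaining an electron.
Tabulated electron affinity (kJ/mol): O 141, F 328, Cl 349, Rb 47.
So from highest to lowest: Cl > F > O > Rb.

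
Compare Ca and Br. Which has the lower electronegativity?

Electronegativity increases across a period and decreases down a group, tracking effective nuclear charge and atomic size.
All lie in period 4, so electronegativity increases left to right.
So Ca has the lower electronegativity (Ca < Br).

Ca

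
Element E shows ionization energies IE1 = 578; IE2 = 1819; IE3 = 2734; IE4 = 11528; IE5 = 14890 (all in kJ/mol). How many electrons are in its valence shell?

3

Look for the largest jump between consecutive ionization energies: IE4/IE3 ≈ 4.2, far larger than any earlier ratio.
That jump marks the point where a core electron is being removed. So the atom has 3 valence electrons.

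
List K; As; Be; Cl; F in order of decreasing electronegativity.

F, Cl, As, Be, K

EN rises left→right (higher Z_eff, smaller atoms) and falls top→bottom (larger, more shielded atoms).
Here both period and group differ, so the two effects have to be weighed against each other.
Be > K: relative to K, both the across-period and down-group shifts push Be's electronegativity up.
As > Be: the two effects oppose for this pair; the across-period effect wins (2.18 vs 1.57).
Cl > As: both effects reinforce here, so Cl is clearly the higher of the two.
F > Cl: F sits above Cl in group 17, so the down-group effect alone puts F higher.
For reference (Pauling): Be 1.57, F 3.98, Cl 3.16, K 0.82, As 2.18.
So from highest to lowest: F > Cl > As > Be > K.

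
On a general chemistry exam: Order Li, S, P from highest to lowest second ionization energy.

IE_2 is the cost of taking one more electron from the +1 cation: Li⁺ is the bare [He] core; S⁺ still has 5 valence electrons; P⁺ still has 4 valence electrons.
Breaking into a closed-shell core is much more expensive than removing a leftover valence electron — Li has the largest IE_2 here.
Valence configurations: S⁺ [Ne]3s²3p³, P⁺ [Ne]3s²3p².
Approximate IE_2 values (kJ/mol): Li 7298, S 2252, P 1907.
Putting it together, IE_2: P < S < Li.

Li > S > P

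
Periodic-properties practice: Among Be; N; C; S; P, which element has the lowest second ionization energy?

Consider each +1 ion: Be⁺ still has 1 valence electron; N⁺ still has 4 valence electrons; C⁺ still has 3 valence electrons; S⁺ still has 5 valence electrons; P⁺ still has 4 valence electrons.
All are still removing valence electrons, so compare the +1 ions as you would atoms: IE_2 generally rises across a period (higher Z_eff) and falls down a group (larger shell), subject to the usual subshell exceptions.
Valence configurations: Be⁺ [He]2s¹, N⁺ [He]2s²2p², C⁺ [He]2s²2p¹, S⁺ [Ne]3s²3p³, P⁺ [Ne]3s²3p².
Tabulated IE_2 (kJ/mol): Be 1757, N 2856, C 2353, S 2252, P 1907.
Putting it together, IE_2: Be < P < S < C < N.

Be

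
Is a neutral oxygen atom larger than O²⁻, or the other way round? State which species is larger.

Forming O²⁻ adds 2 electrons to O. More electron–electron repulsion in the same shell, with unchanged nuclear charge, lets the cloud expand.
An anion is larger than its parent atom: O²⁻ > O.

O²⁻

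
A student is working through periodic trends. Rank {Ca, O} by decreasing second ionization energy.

O, Ca

Consider each +1 ion: Ca⁺ still has 1 valence electron; O⁺ still has 5 valence electrons.
All are still removing valence electrons, so compare the +1 ions as you would atoms: IE_2 generally rises across a period (higher Z_eff) and falls down a group (larger shell), subject to the usual subshell exceptions.
Valence configurations: Ca⁺ [Ar]4s¹, O⁺ [He]2s²2p³.
Approximate IE_2 values (kJ/mol): Ca 1145, O 3388.
Hence IE_2: Ca < O.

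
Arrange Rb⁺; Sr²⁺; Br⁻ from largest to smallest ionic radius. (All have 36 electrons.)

Br⁻, Rb⁺, Sr²⁺

All of these have 36 electrons, so size is governed by nuclear charge alone: the more protons, the stronger the pull on the same electron cloud, and the smaller the ion.
Nuclear charges: Sr²⁺ (Z=38), Rb⁺ (Z=37), Br⁻ (Z=35).
Largest to smallest: Br⁻ > Rb⁺ > Sr²⁺.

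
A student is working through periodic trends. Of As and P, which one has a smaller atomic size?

P is in period 3, group 15; As is in period 4, group 15.
Radius decreases left→right (rising Z_eff, same n) and increases top→bottom (higher n).
All are in group 15, so atomic radius increases down the group.
So P has the smaller atomic size (P < As).

P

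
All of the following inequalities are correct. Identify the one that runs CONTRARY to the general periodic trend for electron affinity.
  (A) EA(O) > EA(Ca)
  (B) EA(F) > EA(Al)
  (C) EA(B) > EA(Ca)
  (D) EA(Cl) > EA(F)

(D)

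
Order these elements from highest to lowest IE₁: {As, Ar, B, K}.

Ar > As > B > K

B is in period 2, group 13; Ar is in period 3, group 18; K is in period 4, group 1; As is in period 4, group 15.
Removing the outermost electron gets harder across a period and easier down a group.
Here both period and group differ, so the two effects have to be weighed against each other.
B > K: relative to K, both the across-period and down-group shifts push B's first ionization energy up.
As > B: the two effects oppose for this pair; the across-period effect wins (947 vs 801 kJ/mol).
Ar > As: both effects reinforce here, so Ar is clearly the higher of the two.
For reference (kJ/mol): B 801, Ar 1521, K 419, As 947.
So from highest to lowest: Ar > As > B > K.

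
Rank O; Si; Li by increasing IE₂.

After 1 electron has been removed, what remains? O⁺ still has 5 valence electrons; Si⁺ still has 3 valence electrons; Li⁺ is the bare [He] core.
Pulling an electron out of a noble-gas core costs far more than removing a remaining valence electron, so Li sits at the high end of IE_2.
Valence configurations: O⁺ [He]2s²2p³, Si⁺ [Ne]3s²3p¹.
The numbers (kJ/mol): O 3388, Si 1577, Li 7298.
Overall IE_2 order: Si < O < Li.

Si < O < Li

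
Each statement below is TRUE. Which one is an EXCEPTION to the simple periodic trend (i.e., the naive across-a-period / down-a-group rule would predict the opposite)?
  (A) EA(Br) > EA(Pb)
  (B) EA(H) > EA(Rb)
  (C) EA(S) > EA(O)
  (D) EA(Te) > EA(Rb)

The general trend: electron affinity increases across a period and decreases down a group.
(A) Br (period 4, group 17) vs Pb (period 6, group 14): the stated order agrees with the simple trend.
(B) H (period 1, group 1) vs Rb (period 5, group 1): the stated order agrees with the simple trend.
(C) S (period 3, group 16) vs O (period 2, group 16): the stated order contradicts the simple trend.
(D) Te (period 5, group 16) vs Rb (period 5, group 1): the stated order agrees with the simple trend.
The exception is (C): the compact 2p subshell of O repels the added electron more than S's larger 3p does.

(C)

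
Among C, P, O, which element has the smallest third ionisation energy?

P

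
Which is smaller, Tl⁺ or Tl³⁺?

Both ions have Z = 81 protons, but Tl³⁺ has lost more electrons, so its remaining electrons feel a larger effective nuclear charge per electron and are pulled in more tightly.
Higher positive charge → smaller ion, so Tl⁺ > Tl³⁺.

Tl³⁺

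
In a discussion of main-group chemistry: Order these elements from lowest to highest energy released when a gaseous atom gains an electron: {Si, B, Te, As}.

B < As < Si < Te

B is in period 2, group 13; Si is in period 3, group 14; As is in period 4, group 15; Te is in period 5, group 16.
Electron affinity generally becomes more exothermic across a period toward the halogens and less exothermic down a group.
These sit on a diagonal, where the across-period and down-group effects partly cancel.
As > B: period and group pull opposite ways; the across-period shift dominates (78 vs 27 kJ/mol).
Si > As: the two effects oppose for this pair; the down-group effect wins (134 vs 78 kJ/mol).
Te > Si: period and group pull opposite ways; the across-period shift dominates (190 vs 134 kJ/mol).
Approximate values (kJ/mol): B 27, Si 134, As 78, Te 190.
So from lowest to highest: B < As < Si < Te.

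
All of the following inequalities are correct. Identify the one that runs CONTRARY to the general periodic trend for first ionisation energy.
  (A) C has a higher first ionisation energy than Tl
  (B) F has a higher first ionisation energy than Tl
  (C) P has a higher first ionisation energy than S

(C)

The general trend: first ionisation energy increases across a period and decreases down a group.
(A) C (period 2, group 14) vs Tl (period 6, group 13): the stated order agrees with the simple trend.
(B) F (period 2, group 17) vs Tl (period 6, group 13): the stated order agrees with the simple trend.
(C) P (period 3, group 15) vs S (period 3, group 16): the stated order contradicts the simple trend.
The exception is (C): S (3p⁴) ionizes more easily than half-filled P (3p³) because the paired 3p electron in S is pushed out by e⁻–e⁻ repulsion.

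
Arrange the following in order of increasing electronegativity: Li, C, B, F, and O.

Li is in period 2, group 1; B is in period 2, group 13; C is in period 2, group 14; O is in period 2, group 16; F is in period 2, group 17.
Electronegativity increases across a period and decreases down a group, tracking effective nuclear charge and atomic size.
All lie in period 2, so electronegativity increases left to right.
So from lowest to highest: Li < B < C < O < F.

Li, B, C, O, F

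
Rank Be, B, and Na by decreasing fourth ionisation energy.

B, Be, Na

Consider each +3 ion: Be³⁺ is already 1 electron into the core; B³⁺ is the bare [He] core; Na³⁺ is already 2 electrons into the core.
All of these are removing an electron from a noble-gas core or deeper; the smaller core (lower principal quantum number) is held far more tightly, and within a period the higher nuclear charge binds the same core more tightly.
The numbers (kJ/mol): Be 21007, B 25026, Na 9543.
Hence IE_4: Na < Be < B.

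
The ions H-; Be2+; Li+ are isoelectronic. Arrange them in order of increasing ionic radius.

All of these have 2 electrons, so size is governed by nuclear charge alone: the more protons, the stronger the pull on the same electron cloud, and the smaller the ion.
Nuclear charges: Be2+ (Z=4), Li+ (Z=3), H- (Z=1).
Smallest to largest: Be2+ < Li+ < H-.

Be2+, Li+, H-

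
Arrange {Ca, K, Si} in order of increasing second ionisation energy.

Ca < Si < K

The second ionization energy removes an electron from the +1 ion. For each element: Ca⁺ still has 1 valence electron; K⁺ is the bare [Ar] core; Si⁺ still has 3 valence electrons.
Pulling an electron out of a noble-gas core costs far more than removing a remaining valence electron, so K sits at the high end of IE_2.
Valence configurations: Ca⁺ [Ar]4s¹, Si⁺ [Ne]3s²3p¹.
The numbers (kJ/mol): Ca 1145, K 3052, Si 1577.
Overall IE_2 order: Ca < Si < K.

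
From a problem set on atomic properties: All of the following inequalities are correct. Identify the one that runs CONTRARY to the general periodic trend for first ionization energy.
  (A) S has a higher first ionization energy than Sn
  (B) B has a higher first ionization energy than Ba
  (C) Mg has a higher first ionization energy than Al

(C)

The general trend: first ionization energy increases across a period and decreases down a group.
(A) S (period 3, group 16) vs Sn (period 5, group 14): the stated order agrees with the simple trend.
(B) B (period 2, group 13) vs Ba (period 6, group 2): the stated order agrees with the simple trend.
(C) Mg (period 3, group 2) vs Al (period 3, group 13): the stated order contradicts the simple trend.
The exception is (C): Al's single 3p electron is easier to remove than one from Mg's filled 3s².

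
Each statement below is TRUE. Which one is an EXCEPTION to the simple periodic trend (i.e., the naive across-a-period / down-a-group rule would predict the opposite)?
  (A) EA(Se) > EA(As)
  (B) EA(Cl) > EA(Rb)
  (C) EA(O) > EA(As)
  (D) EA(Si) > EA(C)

(D)

The general trend: electron affinity increases across a period and decreases down a group.
(A) Se (period 4, group 16) vs As (period 4, group 15): the stated order agrees with the simple trend.
(B) Cl (period 3, group 17) vs Rb (period 5, group 1): the stated order agrees with the simple trend.
(C) O (period 2, group 16) vs As (period 4, group 15): the stated order agrees with the simple trend.
(D) Si (period 3, group 14) vs C (period 2, group 14): the stated order contradicts the simple trend.
The exception is (D): Si's larger, more diffuse 3p orbitals accept an added electron slightly more readily than C's compact 2p.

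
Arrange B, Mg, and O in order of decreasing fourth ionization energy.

After 3 electrons have been removed, what remains? B³⁺ is the bare [He] core; Mg³⁺ is already 1 electron into the core; O³⁺ still has 3 valence electrons.
Breaking into a closed-shell core is much more expensive than removing a leftover valence electron — Mg and B have the largest IE_4 here.
Approximate IE_4 values (kJ/mol): B 25026, Mg 10543, O 7469.
Putting it together, IE_4: O < Mg < B.

B > Mg > O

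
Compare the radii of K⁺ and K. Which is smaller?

K⁺

Forming K⁺ removes 1 electron from K. Fewer electrons for the same nuclear charge means less shielding and a higher Z_eff on the remaining electrons, and for main-group metals the entire outer shell is lost.
A cation is smaller than its parent atom: K⁺ < K.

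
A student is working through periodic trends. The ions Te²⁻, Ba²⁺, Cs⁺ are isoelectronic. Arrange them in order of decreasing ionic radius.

Te²⁻ > Cs⁺ > Ba²⁺

All of these have 54 electrons, so size is governed by nuclear charge alone: the more protons, the stronger the pull on the same electron cloud, and the smaller the ion.
Nuclear charges: Ba²⁺ (Z=56), Cs⁺ (Z=55), Te²⁻ (Z=52).
Largest to smallest: Te²⁻ > Cs⁺ > Ba²⁺.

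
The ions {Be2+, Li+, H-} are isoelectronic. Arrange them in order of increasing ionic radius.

All of these have 2 electrons, so size is governed by nuclear charge alone: the more protons, the stronger the pull on the same electron cloud, and the smaller the ion.
Nuclear charges: Be2+ (Z=4), Li+ (Z=3), H- (Z=1).
Smallest to largest: Be2+ < Li+ < H-.

Be2+ < Li+ < H-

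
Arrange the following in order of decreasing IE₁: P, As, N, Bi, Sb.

N, P, As, Sb, Bi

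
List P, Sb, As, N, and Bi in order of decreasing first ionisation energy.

N, P, As, Sb, Bi

N is in period 2, group 15; P is in period 3, group 15; As is in period 4, group 15; Sb is in period 5, group 15; Bi is in period 6, group 15.
First ionization energy rises across a period (greater Z_eff holds electrons more tightly) and falls down a group (valence electrons are farther from the nucleus).
All are in group 15, so first ionization energy increases up the group.
So from highest to lowest: N > P > As > Sb > Bi.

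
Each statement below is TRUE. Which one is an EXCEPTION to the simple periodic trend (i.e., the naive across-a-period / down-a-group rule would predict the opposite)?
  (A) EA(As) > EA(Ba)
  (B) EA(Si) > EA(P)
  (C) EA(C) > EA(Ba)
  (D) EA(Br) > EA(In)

The general trend: electron affinity increases across a period and decreases down a group.
(A) As (period 4, group 15) vs Ba (period 6, group 2): the stated order agrees with the simple trend.
(B) Si (period 3, group 14) vs P (period 3, group 15): the stated order contradicts the simple trend.
(C) C (period 2, group 14) vs Ba (period 6, group 2): the stated order agrees with the simple trend.
(D) Br (period 4, group 17) vs In (period 5, group 13): the stated order agrees with the simple trend.
The exception is (B): adding an electron to P's half-filled 3p³ is unfavourable, so Si (3p²) has the more exothermic EA.

(B)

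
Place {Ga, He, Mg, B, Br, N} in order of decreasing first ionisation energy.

He > N > Br > B > Mg > Ga

He is in period 1, group 18; B is in period 2, group 13; N is in period 2, group 15; Mg is in period 3, group 2; Ga is in period 4, group 13; Br is in period 4, group 17.
Across a period the outer electron is held more tightly (higher IE₁); down a group it sits in a higher shell, more shielded, and comes off more easily.
These span different periods and groups, so the two trends combine.
Mg > Ga: period and group pull opposite ways; the down-group shift dominates (738 vs 579 kJ/mol).
B > Mg: relative to Mg, both the across-period and down-group shifts push B's first ionization energy up.
Br > B: the two effects oppose for this pair; the across-period effect wins (1140 vs 801 kJ/mol).
N > Br: the two effects oppose for this pair; the down-group effect wins (1402 vs 1140 kJ/mol).
He > N: relative to N, both the across-period and down-group shifts push He's first ionization energy up.
Approximate values (kJ/mol): He 2372, B 801, N 1402, Mg 738, Ga 579, Br 1140.
So from highest to lowest: He > N > Br > B > Mg > Ga.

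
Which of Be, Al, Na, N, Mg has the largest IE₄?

The fourth ionization energy removes an electron from the +3 ion. For each element: Be³⁺ is already 1 electron into the core; Al³⁺ is the bare [Ne] core; Na³⁺ is already 2 electrons into the core; N³⁺ still has 2 valence electrons; Mg³⁺ is already 1 electron into the core.
Core electrons are held far more tightly than valence electrons, so Na, Mg, Al and Be top the IE_4 order.
Tabulated IE_4 (kJ/mol): Be 21007, Al 11577, Na 9543, N 7475, Mg 10543.
So the fourth ionization energies run N < Na < Mg < Al < Be.

Be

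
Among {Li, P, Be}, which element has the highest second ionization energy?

Li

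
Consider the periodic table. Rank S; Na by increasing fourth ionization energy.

IE_4 is the cost of taking one more electron from the +3 cation: S³⁺ still has 3 valence electrons; Na³⁺ is already 2 electrons into the core.
Breaking into a closed-shell core is much more expensive than removing a leftover valence electron — Na has the largest IE_4 here.
Approximate IE_4 values (kJ/mol): S 4556, Na 9543.
So the fourth ionization energies run S < Na.

S < Na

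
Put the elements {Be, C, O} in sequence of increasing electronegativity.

Be, C, O

Be is in period 2, group 2; C is in period 2, group 14; O is in period 2, group 16.
EN rises left→right (higher Z_eff, smaller atoms) and falls top→bottom (larger, more shielded atoms).
All lie in period 2, so electronegativity increases left to right.
So from lowest to highest: Be < C < O.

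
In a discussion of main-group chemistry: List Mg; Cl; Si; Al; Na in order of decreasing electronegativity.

Cl, Si, Al, Mg, Na

EN rises left→right (higher Z_eff, smaller atoms) and falls top→bottom (larger, more shielded atoms).
All lie in period 3, so electronegativity increases left to right.
So from highest to lowest: Cl > Si > Al > Mg > Na.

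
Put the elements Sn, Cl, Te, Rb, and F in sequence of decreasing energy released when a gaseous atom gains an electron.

F is in period 2, group 17; Cl is in period 3, group 17; Rb is in period 5, group 1; Sn is in period 5, group 14; Te is in period 5, group 16.
Electron affinity generally becomes more exothermic across a period toward the halogens and less exothermic down a group.
These span different periods and groups, so the two trends combine.
Sn > Rb: Sn lies to the right of Rb in period 5, so the across-period effect alone puts Sn higher.
Te > Sn: Te lies to the right of Sn in period 5, so the across-period effect alone puts Te higher.
F > Te: both effects reinforce here, so F is clearly the higher of the two.
Cl > F: this pair runs against the simple trend — see the exception note.
Note the exception: Cl has a higher electron affinity than F, contrary to the simple trend — F's small 2p subshell makes the incoming electron feel strong e⁻–e⁻ repulsion, so Cl actually releases more energy on gaining an electron.
Approximate values (kJ/mol): F 328, Cl 349, Rb 47, Sn 107, Te 190.
So from highest to lowest: Cl > F > Te > Sn > Rb.

Cl, F, Te, Sn, Rb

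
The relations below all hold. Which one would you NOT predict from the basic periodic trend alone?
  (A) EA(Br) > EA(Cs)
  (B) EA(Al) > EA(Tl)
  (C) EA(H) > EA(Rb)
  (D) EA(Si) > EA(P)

(D)

The general trend: electron affinity increases across a period and decreases down a group.
(A) Br (period 4, group 17) vs Cs (period 6, group 1): the stated order agrees with the simple trend.
(B) Al (period 3, group 13) vs Tl (period 6, group 13): the stated order agrees with the simple trend.
(C) H (period 1, group 1) vs Rb (period 5, group 1): the stated order agrees with the simple trend.
(D) Si (period 3, group 14) vs P (period 3, group 15): the stated order contradicts the simple trend.
The exception is (D): adding an electron to P's half-filled 3p³ is unfavourable, so Si (3p²) has the more exothermic EA.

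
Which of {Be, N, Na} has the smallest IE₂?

The second ionization energy removes an electron from the +1 ion. For each element: Be⁺ still has 1 valence electron; N⁺ still has 4 valence electrons; Na⁺ is the bare [Ne] core.
Pulling an electron out of a noble-gas core costs far more than removing a remaining valence electron, so Na sits at the high end of IE_2.
Valence configurations: Be⁺ [He]2s¹, N⁺ [He]2s²2p².
The numbers (kJ/mol): Be 1757, N 2856, Na 4562.
So the second ionization energies run Be < N < Na.

Be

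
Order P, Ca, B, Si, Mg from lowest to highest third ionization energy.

Consider each +2 ion: P²⁺ still has 3 valence electrons; Ca²⁺ is the bare [Ar] core; B²⁺ still has 1 valence electron; Si²⁺ still has 2 valence electrons; Mg²⁺ is the bare [Ne] core.
Pulling an electron out of a noble-gas core costs far more than removing a remaining valence electron, so Ca and Mg sit at the high end of IE_3.
Valence configurations: P²⁺ [Ne]3s²3p¹, B²⁺ [He]2s¹, Si²⁺ [Ne]3s².
P²⁺ loses a lone 3p electron whereas Si²⁺ must break into a filled 3s² pair, so IE_3(Si) > IE_3(P) even though P has the higher nuclear charge.
The numbers (kJ/mol): P 2914, Ca 4912, B 3660, Si 3232, Mg 7733.
Overall IE_3 order: P < Si < B < Ca < Mg.

P, Si, B, Ca, Mg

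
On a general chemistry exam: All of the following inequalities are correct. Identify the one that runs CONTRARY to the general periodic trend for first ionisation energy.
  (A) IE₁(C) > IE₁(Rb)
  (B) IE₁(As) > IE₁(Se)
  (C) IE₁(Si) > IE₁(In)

The general trend: first ionisation energy increases across a period and decreases down a group.
(A) C (period 2, group 14) vs Rb (period 5, group 1): the stated order agrees with the simple trend.
(B) As (period 4, group 15) vs Se (period 4, group 16): the stated order contradicts the simple trend.
(C) Si (period 3, group 14) vs In (period 5, group 13): the stated order agrees with the simple trend.
The exception is (B): Se (4p⁴) ionizes more easily than half-filled As (4p³).

(B)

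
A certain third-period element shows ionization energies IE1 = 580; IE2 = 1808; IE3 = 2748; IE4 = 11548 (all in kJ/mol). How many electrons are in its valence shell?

Look for the largest jump between consecutive ionization energies: IE4/IE3 ≈ 4.2, far larger than any earlier ratio.
That jump marks the point where a core electron is being removed. So the atom has 3 valence electrons.

3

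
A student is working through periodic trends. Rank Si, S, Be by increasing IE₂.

Si < Be < S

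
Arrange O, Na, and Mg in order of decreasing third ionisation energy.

Mg, Na, O

IE_3 is the cost of taking one more electron from the +2 cation: O²⁺ still has 4 valence electrons; Na²⁺ is already 1 electron into the core; Mg²⁺ is the bare [Ne] core.
Pulling an electron out of a noble-gas core costs far more than removing a remaining valence electron, so Na and Mg sit at the high end of IE_3.
Approximate IE_3 values (kJ/mol): O 5300, Na 6910, Mg 7733.
Overall IE_3 order: O < Na < Mg.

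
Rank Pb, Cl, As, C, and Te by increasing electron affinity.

Pb < As < C < Te < Cl

Electron affinity generally becomes more exothermic across a period toward the halogens and less exothermic down a group.
Here both period and group differ, so the two effects have to be weighed against each other.
As > Pb: both effects reinforce here, so As is clearly the higher of the two.
C > As: period and group pull opposite ways; the down-group shift dominates (122 vs 78 kJ/mol).
Te > C: period and group pull opposite ways; the across-period shift dominates (190 vs 122 kJ/mol).
Cl > Te: relative to Te, both the across-period and down-group shifts push Cl's electron affinity up.
Approximate values (kJ/mol): C 122, Cl 349, As 78, Te 190, Pb 35.
So from lowest to highest: Pb < As < C < Te < Cl.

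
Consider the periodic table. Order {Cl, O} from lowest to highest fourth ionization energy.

Consider each +3 ion: Cl³⁺ still has 4 valence electrons; O³⁺ still has 3 valence electrons.
All are still removing valence electrons, so compare the +3 ions as you would atoms: IE_4 generally rises across a period (higher Z_eff) and falls down a group (larger shell), subject to the usual subshell exceptions.
Valence configurations: Cl³⁺ [Ne]3s²3p², O³⁺ [He]2s²2p¹.
Tabulated IE_4 (kJ/mol): Cl 5159, O 7469.
Putting it together, IE_4: Cl < O.

Cl < O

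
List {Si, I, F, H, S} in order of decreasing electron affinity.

H is in period 1, group 1; F is in period 2, group 17; Si is in period 3, group 14; S is in period 3, group 16; I is in period 5, group 17.
EA tends to increase across a period and decrease down a group, though the pattern is less regular than for IE or radius.
Here both period and group differ, so the two effects have to be weighed against each other.
Si > H: the two effects oppose for this pair; the across-period effect wins (134 vs 73 kJ/mol).
S > Si: both are in period 3; the period trend gives S the larger value.
I > S: the two effects oppose for this pair; the across-period effect wins (295 vs 200 kJ/mol).
F > I: F sits above I in group 17, so the down-group effect alone puts F higher.
For reference (kJ/mol): H 73, F 328, Si 134, S 200, I 295.
So from highest to lowest: F > I > S > Si > H.

F > I > S > Si > H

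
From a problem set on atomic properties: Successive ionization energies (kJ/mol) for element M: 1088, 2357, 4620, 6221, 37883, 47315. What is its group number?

Look for the largest jump between consecutive ionization energies: IE5/IE4 ≈ 6.1, far larger than any earlier ratio.
That jump marks the point where a core electron is being removed. So the atom has 4 valence electrons.
A main-group element with 4 valence electrons is in group 14.

Group 14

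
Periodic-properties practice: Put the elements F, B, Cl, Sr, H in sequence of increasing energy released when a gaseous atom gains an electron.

Electron affinity generally becomes more exothermic across a period toward the halogens and less exothermic down a group.
These span different periods and groups, so the two trends combine.
B > Sr: both effects reinforce here, so B is clearly the higher of the two.
H > B: the two effects oppose for this pair; the down-group effect wins (73 vs 27 kJ/mol).
F > H: the two effects oppose for this pair; the across-period effect wins (328 vs 73 kJ/mol).
Cl > F: this pair runs against the simple trend — see the exception note.
Note the exception: Cl has a higher electron affinity than F, contrary to the simple trend — F's small 2p subshell makes the incoming electron feel strong e⁻–e⁻ repulsion, so Cl actually releases more energy on gaining an electron.
For reference (kJ/mol): H 73, B 27, F 328, Cl 349, Sr 5.
So from lowest to highest: Sr < B < H < F < Cl.

Sr < B < H < F < Cl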